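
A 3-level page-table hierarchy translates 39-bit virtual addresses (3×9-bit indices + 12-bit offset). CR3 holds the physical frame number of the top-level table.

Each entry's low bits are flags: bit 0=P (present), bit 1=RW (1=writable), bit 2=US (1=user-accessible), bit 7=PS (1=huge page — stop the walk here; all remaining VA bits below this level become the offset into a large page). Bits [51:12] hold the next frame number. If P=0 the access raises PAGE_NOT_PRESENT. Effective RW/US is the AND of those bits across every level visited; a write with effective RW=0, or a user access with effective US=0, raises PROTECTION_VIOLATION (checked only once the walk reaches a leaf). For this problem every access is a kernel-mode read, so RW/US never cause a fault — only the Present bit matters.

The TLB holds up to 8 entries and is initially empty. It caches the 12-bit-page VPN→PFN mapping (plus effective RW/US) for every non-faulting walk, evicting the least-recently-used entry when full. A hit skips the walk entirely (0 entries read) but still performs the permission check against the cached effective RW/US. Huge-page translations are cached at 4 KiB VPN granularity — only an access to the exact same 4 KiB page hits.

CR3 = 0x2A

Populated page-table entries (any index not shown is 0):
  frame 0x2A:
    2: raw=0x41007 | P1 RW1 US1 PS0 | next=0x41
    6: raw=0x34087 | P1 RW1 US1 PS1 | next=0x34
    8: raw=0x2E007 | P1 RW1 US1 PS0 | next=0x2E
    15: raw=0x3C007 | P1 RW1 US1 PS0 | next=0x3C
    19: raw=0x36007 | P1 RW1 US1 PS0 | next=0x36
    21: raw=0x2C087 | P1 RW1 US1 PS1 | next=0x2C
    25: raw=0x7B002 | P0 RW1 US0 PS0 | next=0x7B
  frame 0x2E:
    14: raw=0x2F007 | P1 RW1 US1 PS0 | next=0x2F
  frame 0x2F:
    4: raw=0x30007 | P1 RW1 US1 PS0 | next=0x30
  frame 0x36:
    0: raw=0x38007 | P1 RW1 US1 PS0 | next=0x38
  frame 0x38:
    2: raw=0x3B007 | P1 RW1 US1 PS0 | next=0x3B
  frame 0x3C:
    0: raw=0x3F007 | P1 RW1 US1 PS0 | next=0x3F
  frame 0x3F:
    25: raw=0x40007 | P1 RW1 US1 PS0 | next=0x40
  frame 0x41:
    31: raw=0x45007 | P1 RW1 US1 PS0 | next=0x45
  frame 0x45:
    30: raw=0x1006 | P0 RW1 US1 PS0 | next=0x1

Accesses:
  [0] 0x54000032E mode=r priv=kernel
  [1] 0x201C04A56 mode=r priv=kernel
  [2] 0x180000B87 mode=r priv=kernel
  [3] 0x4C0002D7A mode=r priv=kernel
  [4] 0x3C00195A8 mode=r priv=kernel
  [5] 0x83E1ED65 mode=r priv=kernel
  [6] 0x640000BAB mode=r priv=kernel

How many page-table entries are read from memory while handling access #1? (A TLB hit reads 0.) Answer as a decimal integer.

Per-access translation:
#0 VA=0x54000032E (r,kernel):
  [0] read 0x2A idx=21: raw=0x2C087 flags P=1 W=1 U=1 S=1
  → PA=0x2C32E (huge @L0)  (1 entries read)
#1 VA=0x201C04A56 (r,kernel):
  [0] read 0x2A idx=8: raw=0x2E007 flags P=1 W=1 U=1 S=0
  [1] read 0x2E idx=14: raw=0x2F007 flags P=1 W=1 U=1 S=0
  [2] read 0x2F idx=4: raw=0x30007 flags P=1 W=1 U=1 S=0
  → PA=0x30A56  (3 entries read)
#2 VA=0x180000B87 (r,kernel):
  [0] read 0x2A idx=6: raw=0x34087 flags P=1 W=1 U=1 S=1
  → PA=0x34B87 (huge @L0)  (1 entries read)
#3 VA=0x4C0002D7A (r,kernel):
  [0] read 0x2A idx=19: raw=0x36007 flags P=1 W=1 U=1 S=0
  [1] read 0x36 idx=0: raw=0x38007 flags P=1 W=1 U=1 S=0
  [2] read 0x38 idx=2: raw=0x3B007 flags P=1 W=1 U=1 S=0
  → PA=0x3BD7A  (3 entries read)
#4 VA=0x3C00195A8 (r,kernel):
  [0] read 0x2A idx=15: raw=0x3C007 flags P=1 W=1 U=1 S=0
  [1] read 0x3C idx=0: raw=0x3F007 flags P=1 W=1 U=1 S=0
  [2] read 0x3F idx=25: raw=0x40007 flags P=1 W=1 U=1 S=0
  → PA=0x405A8  (3 entries read)
#5 VA=0x83E1ED65 (r,kernel):
  [0] read 0x2A idx=2: raw=0x41007 flags P=1 W=1 U=1 S=0
  [1] read 0x41 idx=31: raw=0x45007 flags P=1 W=1 U=1 S=0
  [2] read 0x45 idx=30: raw=0x1006 flags P=0 W=1 U=1 S=0
  → PAGE_NOT_PRESENT  (3 entries read)
#6 VA=0x640000BAB (r,kernel):
  [0] read 0x2A idx=25: raw=0x7B002 flags P=0 W=1 U=0 S=0
  → PAGE_NOT_PRESENT  (1 entries read)

Entries read for #1: 3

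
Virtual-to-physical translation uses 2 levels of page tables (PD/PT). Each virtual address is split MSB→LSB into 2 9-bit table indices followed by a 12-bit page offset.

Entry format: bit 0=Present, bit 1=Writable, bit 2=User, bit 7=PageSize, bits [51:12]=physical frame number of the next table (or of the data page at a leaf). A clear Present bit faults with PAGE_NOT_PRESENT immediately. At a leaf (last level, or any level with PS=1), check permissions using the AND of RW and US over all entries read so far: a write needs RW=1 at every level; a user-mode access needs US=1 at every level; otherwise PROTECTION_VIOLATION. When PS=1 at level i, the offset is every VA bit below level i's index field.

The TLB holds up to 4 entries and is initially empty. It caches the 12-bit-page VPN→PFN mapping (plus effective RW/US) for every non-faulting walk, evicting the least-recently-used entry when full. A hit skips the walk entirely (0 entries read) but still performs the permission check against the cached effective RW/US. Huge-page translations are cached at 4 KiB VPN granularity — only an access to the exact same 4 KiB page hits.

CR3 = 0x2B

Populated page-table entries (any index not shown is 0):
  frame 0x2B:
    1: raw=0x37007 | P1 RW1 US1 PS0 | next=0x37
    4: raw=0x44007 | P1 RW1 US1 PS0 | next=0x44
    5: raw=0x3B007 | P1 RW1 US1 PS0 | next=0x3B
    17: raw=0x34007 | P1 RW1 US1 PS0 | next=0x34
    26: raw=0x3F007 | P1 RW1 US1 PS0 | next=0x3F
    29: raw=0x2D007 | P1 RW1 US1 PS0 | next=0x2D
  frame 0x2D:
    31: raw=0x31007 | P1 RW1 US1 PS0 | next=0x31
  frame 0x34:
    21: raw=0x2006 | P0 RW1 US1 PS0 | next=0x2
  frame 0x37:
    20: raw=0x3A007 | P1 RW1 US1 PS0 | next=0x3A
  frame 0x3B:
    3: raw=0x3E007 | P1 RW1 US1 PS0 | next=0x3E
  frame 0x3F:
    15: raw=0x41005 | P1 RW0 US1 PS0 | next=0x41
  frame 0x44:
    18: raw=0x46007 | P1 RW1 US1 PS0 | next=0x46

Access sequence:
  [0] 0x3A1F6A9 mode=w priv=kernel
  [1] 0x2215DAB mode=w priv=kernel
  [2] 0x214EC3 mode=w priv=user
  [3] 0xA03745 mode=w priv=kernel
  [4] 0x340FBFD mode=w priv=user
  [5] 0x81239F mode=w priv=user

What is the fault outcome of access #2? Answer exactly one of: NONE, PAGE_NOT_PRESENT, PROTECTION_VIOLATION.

Walk each access:
#0 VA=0x3A1F6A9 (w,kernel):
  L0: frame=0x2B idx=29 entry=0x2D007 [P=1 RW=1 US=1 PS=0]
  L1: frame=0x2D idx=31 entry=0x31007 [P=1 RW=1 US=1 PS=0]
  ✓ 0x316A9  — 2 lookups
#1 VA=0x2215DAB (w,kernel):
  L0: frame=0x2B idx=17 entry=0x34007 [P=1 RW=1 US=1 PS=0]
  L1: frame=0x34 idx=21 entry=0x2006 [P=0 RW=1 US=1 PS=0]
  → PAGE_NOT_PRESENT  (2 entries read)
#2 VA=0x214EC3 (w,user):
  L0: frame=0x2B idx=1 entry=0x37007 [P=1 RW=1 US=1 PS=0]
  L1: frame=0x37 idx=20 entry=0x3A007 [P=1 RW=1 US=1 PS=0]
  ✓ 0x3AEC3  — 2 lookups
#3 VA=0xA03745 (w,kernel):
  L0: frame=0x2B idx=5 entry=0x3B007 [P=1 RW=1 US=1 PS=0]
  L1: frame=0x3B idx=3 entry=0x3E007 [P=1 RW=1 US=1 PS=0]
  ✓ 0x3E745  — 2 lookups
#4 VA=0x340FBFD (w,user):
  L0: frame=0x2B idx=26 entry=0x3F007 [P=1 RW=1 US=1 PS=0]
  L1: frame=0x3F idx=15 entry=0x41005 [P=1 RW=0 US=1 PS=0]
  → PROTECTION_VIOLATION  (2 entries read)
#5 VA=0x81239F (w,user):
  L0: frame=0x2B idx=4 entry=0x44007 [P=1 RW=1 US=1 PS=0]
  L1: frame=0x44 idx=18 entry=0x46007 [P=1 RW=1 US=1 PS=0]
  ✓ 0x4639F  — 2 lookups

Access #2 fault: NONE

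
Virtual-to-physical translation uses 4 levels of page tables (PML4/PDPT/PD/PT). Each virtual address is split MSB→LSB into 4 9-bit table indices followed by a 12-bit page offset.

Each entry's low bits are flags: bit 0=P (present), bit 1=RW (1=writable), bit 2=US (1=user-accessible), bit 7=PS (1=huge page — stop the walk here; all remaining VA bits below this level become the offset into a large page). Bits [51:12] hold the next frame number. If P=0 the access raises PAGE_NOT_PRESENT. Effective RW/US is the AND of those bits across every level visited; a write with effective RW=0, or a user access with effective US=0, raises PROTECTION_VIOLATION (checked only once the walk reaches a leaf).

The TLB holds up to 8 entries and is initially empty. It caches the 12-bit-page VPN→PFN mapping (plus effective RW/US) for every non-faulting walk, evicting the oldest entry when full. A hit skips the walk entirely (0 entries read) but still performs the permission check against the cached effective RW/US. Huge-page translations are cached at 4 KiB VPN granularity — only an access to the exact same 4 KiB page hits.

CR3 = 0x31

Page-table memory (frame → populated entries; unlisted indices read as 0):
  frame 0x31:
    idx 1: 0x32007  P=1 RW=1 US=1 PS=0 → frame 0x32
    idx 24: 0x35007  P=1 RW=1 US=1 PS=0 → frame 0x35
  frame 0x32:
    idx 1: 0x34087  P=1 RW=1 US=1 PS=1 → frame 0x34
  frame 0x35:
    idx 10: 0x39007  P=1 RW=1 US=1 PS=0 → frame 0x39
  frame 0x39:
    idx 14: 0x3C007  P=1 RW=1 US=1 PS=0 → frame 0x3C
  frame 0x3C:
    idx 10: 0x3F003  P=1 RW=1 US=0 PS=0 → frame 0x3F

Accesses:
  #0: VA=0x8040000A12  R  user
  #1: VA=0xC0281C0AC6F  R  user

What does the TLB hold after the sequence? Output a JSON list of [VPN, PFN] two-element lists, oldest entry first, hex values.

Walk each access:
#0 VA=0x8040000A12 (r,user):
  L0: frame=0x31 idx=1 entry=0x32007 [P=1 RW=1 US=1 PS=0]
  L1: frame=0x32 idx=1 entry=0x34087 [P=1 RW=1 US=1 PS=1]
  ✓ 0x34A12 (huge @L1)  — 2 lookups
#1 VA=0xC0281C0AC6F (r,user):
  L0: frame=0x31 idx=24 entry=0x35007 [P=1 RW=1 US=1 PS=0]
  L1: frame=0x35 idx=10 entry=0x39007 [P=1 RW=1 US=1 PS=0]
  L2: frame=0x39 idx=14 entry=0x3C007 [P=1 RW=1 US=1 PS=0]
  L3: frame=0x3C idx=10 entry=0x3F003 [P=1 RW=1 US=0 PS=0]
  → PROTECTION_VIOLATION  (4 entries read)

TLB: [["0x8040000", "0x34"]]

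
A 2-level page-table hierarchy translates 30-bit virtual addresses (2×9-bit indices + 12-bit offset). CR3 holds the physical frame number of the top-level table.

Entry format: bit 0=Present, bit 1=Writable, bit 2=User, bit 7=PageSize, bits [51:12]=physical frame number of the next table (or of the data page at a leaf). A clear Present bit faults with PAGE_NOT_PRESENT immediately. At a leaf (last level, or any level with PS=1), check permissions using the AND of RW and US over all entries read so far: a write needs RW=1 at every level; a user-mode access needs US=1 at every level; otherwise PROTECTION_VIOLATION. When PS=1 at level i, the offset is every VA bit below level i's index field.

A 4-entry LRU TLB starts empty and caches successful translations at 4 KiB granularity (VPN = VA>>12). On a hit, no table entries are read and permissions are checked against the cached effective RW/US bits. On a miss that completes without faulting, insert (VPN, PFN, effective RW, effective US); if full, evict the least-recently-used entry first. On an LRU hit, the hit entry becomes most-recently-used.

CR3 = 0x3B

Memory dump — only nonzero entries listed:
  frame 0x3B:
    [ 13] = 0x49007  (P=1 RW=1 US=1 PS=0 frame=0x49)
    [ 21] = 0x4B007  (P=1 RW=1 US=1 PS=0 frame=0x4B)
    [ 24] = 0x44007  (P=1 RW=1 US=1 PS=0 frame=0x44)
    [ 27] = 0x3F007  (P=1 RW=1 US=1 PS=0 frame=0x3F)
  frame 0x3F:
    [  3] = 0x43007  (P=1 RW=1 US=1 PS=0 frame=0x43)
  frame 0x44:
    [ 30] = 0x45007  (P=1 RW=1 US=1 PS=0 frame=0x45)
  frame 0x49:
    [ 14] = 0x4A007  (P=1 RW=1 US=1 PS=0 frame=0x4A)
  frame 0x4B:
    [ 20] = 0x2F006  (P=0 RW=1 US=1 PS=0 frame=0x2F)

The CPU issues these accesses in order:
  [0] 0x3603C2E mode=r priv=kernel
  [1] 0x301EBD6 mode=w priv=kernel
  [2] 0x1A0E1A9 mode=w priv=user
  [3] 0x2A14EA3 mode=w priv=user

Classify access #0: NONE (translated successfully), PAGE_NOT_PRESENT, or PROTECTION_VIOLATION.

Walk each access:
#0 VA=0x3603C2E (r,kernel):
  [0] read 0x3B idx=27: raw=0x3F007 flags P=1 W=1 U=1 S=0
  [1] read 0x3F idx=3: raw=0x43007 flags P=1 W=1 U=1 S=0
  → PA=0x43C2E  (2 entries read)
#1 VA=0x301EBD6 (w,kernel):
  [0] read 0x3B idx=24: raw=0x44007 flags P=1 W=1 U=1 S=0
  [1] read 0x44 idx=30: raw=0x45007 flags P=1 W=1 U=1 S=0
  → PA=0x45BD6  (2 entries read)
#2 VA=0x1A0E1A9 (w,user):
  [0] read 0x3B idx=13: raw=0x49007 flags P=1 W=1 U=1 S=0
  [1] read 0x49 idx=14: raw=0x4A007 flags P=1 W=1 U=1 S=0
  → PA=0x4A1A9  (2 entries read)
#3 VA=0x2A14EA3 (w,user):
  [0] read 0x3B idx=21: raw=0x4B007 flags P=1 W=1 U=1 S=0
  [1] read 0x4B idx=20: raw=0x2F006 flags P=0 W=1 U=1 S=0
  ⇒ fault: PAGE_NOT_PRESENT  — 2 lookups

Access #0 fault: NONE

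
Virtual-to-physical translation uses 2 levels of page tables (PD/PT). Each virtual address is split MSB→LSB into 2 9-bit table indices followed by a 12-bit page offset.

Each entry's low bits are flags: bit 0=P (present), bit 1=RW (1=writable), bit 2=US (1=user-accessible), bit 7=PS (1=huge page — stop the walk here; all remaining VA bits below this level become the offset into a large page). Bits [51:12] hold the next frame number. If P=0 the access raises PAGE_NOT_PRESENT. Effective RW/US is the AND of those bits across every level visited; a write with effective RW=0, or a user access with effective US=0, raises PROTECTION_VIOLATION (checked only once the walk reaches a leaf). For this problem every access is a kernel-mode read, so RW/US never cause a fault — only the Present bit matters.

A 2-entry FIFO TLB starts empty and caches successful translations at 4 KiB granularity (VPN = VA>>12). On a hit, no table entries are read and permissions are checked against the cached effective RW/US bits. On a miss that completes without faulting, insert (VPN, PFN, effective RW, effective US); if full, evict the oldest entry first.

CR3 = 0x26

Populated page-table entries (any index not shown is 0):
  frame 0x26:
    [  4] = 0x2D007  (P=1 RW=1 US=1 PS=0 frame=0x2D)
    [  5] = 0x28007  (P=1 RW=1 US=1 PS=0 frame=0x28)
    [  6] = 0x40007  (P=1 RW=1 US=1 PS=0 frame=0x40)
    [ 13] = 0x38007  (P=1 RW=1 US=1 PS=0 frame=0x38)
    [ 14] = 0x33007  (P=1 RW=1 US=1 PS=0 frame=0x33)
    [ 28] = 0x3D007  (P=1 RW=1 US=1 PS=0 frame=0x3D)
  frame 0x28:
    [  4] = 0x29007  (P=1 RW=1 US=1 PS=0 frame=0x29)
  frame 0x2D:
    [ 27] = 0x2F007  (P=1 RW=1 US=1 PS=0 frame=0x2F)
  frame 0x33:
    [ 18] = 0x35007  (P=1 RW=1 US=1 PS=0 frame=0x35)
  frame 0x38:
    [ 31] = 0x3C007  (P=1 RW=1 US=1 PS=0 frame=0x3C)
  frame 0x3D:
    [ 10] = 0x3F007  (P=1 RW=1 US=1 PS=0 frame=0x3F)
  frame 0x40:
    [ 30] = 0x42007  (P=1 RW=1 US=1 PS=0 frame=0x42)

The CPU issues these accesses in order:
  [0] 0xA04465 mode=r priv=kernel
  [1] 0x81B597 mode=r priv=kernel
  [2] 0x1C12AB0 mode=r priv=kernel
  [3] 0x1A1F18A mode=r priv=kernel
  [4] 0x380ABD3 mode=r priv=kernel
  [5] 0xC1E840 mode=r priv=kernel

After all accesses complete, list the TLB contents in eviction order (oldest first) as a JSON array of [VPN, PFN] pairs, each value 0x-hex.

Per-access translation:
#0 VA=0xA04465 (r,kernel):
  lvl0: tbl 0x26, slot 5 ⇒ 0x28007 (P1/RW1/US1/PS0)
  lvl1: tbl 0x28, slot 4 ⇒ 0x29007 (P1/RW1/US1/PS0)
  ⇒ phys 0x29465  [2 reads]
#1 VA=0x81B597 (r,kernel):
  lvl0: tbl 0x26, slot 4 ⇒ 0x2D007 (P1/RW1/US1/PS0)
  lvl1: tbl 0x2D, slot 27 ⇒ 0x2F007 (P1/RW1/US1/PS0)
  ⇒ phys 0x2F597  [2 reads]
#2 VA=0x1C12AB0 (r,kernel):
  lvl0: tbl 0x26, slot 14 ⇒ 0x33007 (P1/RW1/US1/PS0)
  lvl1: tbl 0x33, slot 18 ⇒ 0x35007 (P1/RW1/US1/PS0)
  ⇒ phys 0x35AB0  [2 reads]
#3 VA=0x1A1F18A (r,kernel):
  lvl0: tbl 0x26, slot 13 ⇒ 0x38007 (P1/RW1/US1/PS0)
  lvl1: tbl 0x38, slot 31 ⇒ 0x3C007 (P1/RW1/US1/PS0)
  ⇒ phys 0x3C18A  [2 reads]
#4 VA=0x380ABD3 (r,kernel):
  lvl0: tbl 0x26, slot 28 ⇒ 0x3D007 (P1/RW1/US1/PS0)
  lvl1: tbl 0x3D, slot 10 ⇒ 0x3F007 (P1/RW1/US1/PS0)
  ⇒ phys 0x3FBD3  [2 reads]
#5 VA=0xC1E840 (r,kernel):
  lvl0: tbl 0x26, slot 6 ⇒ 0x40007 (P1/RW1/US1/PS0)
  lvl1: tbl 0x40, slot 30 ⇒ 0x42007 (P1/RW1/US1/PS0)
  ⇒ phys 0x42840  [2 reads]

TLB: [["0x380A", "0x3F"], ["0xC1E", "0x42"]]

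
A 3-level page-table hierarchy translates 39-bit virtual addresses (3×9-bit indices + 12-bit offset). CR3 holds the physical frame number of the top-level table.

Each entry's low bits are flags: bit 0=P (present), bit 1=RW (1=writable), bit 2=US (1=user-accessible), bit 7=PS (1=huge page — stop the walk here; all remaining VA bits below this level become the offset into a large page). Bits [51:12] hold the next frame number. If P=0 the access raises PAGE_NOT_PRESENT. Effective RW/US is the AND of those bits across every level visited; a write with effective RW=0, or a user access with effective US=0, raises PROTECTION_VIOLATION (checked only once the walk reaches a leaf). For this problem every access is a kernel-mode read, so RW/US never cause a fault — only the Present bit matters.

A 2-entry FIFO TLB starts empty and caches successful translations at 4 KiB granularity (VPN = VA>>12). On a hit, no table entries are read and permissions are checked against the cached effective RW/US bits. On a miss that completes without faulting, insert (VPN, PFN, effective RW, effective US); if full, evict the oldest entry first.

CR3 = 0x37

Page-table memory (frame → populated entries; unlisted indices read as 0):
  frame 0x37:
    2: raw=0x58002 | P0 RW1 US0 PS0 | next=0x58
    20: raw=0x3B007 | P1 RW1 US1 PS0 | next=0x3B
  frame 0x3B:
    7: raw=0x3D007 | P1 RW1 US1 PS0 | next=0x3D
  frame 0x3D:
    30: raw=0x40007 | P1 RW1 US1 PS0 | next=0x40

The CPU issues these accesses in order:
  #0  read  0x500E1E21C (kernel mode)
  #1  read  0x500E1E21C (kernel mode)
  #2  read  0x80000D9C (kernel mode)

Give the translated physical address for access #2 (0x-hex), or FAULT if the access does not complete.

Walk each access:
#0 VA=0x500E1E21C (r,kernel):
  L0 @0x37[20] → 0x3B007  P=1,RW=1,US=1,PS=0
  L1 @0x3B[7] → 0x3D007  P=1,RW=1,US=1,PS=0
  L2 @0x3D[30] → 0x40007  P=1,RW=1,US=1,PS=0
  ⇒ phys 0x4021C  [3 reads]
#1 VA=0x500E1E21C (r,kernel):
  TLB hit vpn=0x500E1E → PA=0x4021C
#2 VA=0x80000D9C (r,kernel):
  L0 @0x37[2] → 0x58002  P=0,RW=1,US=0,PS=0
  ✗ PAGE_NOT_PRESENT  [1 reads]

Access #2 PA: FAULT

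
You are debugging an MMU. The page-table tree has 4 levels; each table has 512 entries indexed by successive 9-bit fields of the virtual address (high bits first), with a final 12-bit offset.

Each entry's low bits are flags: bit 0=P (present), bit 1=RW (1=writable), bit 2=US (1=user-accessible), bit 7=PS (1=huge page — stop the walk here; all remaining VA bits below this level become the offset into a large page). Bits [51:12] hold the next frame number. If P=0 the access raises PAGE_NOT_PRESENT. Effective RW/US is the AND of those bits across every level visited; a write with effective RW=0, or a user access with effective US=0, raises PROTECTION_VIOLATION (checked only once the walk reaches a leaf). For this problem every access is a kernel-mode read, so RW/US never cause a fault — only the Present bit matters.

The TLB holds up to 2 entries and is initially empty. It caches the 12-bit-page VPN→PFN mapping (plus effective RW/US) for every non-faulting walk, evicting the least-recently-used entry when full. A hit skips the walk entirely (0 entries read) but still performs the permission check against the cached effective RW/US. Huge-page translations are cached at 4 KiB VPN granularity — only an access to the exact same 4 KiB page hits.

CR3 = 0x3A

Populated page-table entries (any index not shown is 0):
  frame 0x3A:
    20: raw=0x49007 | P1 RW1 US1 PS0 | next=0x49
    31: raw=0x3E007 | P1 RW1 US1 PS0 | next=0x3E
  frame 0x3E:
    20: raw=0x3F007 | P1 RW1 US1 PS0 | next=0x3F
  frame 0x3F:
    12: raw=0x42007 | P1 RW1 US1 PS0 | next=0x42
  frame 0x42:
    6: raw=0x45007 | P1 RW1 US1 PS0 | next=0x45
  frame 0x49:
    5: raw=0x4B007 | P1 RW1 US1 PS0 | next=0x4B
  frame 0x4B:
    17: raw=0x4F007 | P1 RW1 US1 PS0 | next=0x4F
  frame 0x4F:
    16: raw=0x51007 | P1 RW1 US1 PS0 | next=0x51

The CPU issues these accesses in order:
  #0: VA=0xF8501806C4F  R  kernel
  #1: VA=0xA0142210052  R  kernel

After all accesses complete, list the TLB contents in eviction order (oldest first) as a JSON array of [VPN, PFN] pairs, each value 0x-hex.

Trace:
#0 VA=0xF8501806C4F (r,kernel):
  lvl0: tbl 0x3A, slot 31 ⇒ 0x3E007 (P1/RW1/US1/PS0)
  lvl1: tbl 0x3E, slot 20 ⇒ 0x3F007 (P1/RW1/US1/PS0)
  lvl2: tbl 0x3F, slot 12 ⇒ 0x42007 (P1/RW1/US1/PS0)
  lvl3: tbl 0x42, slot 6 ⇒ 0x45007 (P1/RW1/US1/PS0)
  ✓ 0x45C4F  — 4 lookups
#1 VA=0xA0142210052 (r,kernel):
  lvl0: tbl 0x3A, slot 20 ⇒ 0x49007 (P1/RW1/US1/PS0)
  lvl1: tbl 0x49, slot 5 ⇒ 0x4B007 (P1/RW1/US1/PS0)
  lvl2: tbl 0x4B, slot 17 ⇒ 0x4F007 (P1/RW1/US1/PS0)
  lvl3: tbl 0x4F, slot 16 ⇒ 0x51007 (P1/RW1/US1/PS0)
  ✓ 0x51052  — 4 lookups

TLB: [["0xF8501806", "0x45"], ["0xA0142210", "0x51"]]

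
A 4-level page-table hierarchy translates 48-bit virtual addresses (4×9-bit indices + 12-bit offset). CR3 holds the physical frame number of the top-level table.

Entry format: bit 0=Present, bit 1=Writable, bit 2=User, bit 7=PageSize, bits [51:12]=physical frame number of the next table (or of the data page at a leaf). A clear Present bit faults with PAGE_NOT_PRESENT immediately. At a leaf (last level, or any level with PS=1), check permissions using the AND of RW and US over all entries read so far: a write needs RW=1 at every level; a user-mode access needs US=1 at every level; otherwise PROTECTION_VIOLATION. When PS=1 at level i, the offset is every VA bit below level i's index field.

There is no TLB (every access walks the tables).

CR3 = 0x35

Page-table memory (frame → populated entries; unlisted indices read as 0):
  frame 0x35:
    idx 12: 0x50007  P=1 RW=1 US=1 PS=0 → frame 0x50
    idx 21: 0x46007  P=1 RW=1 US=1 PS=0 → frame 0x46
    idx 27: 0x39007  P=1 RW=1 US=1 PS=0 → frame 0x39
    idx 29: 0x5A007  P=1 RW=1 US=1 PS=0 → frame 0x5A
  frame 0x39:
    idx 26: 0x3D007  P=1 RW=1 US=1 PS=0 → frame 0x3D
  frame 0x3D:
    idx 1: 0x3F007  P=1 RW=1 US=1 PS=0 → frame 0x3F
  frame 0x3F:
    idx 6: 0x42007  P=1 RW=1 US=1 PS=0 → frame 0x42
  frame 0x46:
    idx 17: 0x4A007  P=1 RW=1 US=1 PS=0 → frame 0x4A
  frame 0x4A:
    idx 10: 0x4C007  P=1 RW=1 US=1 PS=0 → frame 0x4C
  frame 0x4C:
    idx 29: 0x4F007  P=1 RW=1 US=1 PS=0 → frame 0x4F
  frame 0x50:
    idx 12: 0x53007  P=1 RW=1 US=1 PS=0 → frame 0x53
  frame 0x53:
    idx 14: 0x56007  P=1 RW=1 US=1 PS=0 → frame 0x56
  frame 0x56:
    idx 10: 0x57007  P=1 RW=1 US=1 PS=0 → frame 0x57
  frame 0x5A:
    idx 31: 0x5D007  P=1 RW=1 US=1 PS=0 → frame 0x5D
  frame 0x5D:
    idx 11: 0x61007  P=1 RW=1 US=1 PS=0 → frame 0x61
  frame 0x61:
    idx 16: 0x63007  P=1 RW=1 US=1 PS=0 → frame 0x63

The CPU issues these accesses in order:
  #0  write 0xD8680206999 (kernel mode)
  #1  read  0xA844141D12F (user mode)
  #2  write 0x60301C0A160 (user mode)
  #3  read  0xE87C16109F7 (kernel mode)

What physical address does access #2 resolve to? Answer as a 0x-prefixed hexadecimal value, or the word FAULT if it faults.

Trace:
#0 VA=0xD8680206999 (w,kernel):
  L0 @0x35[27] → 0x39007  P=1,RW=1,US=1,PS=0
  L1 @0x39[26] → 0x3D007  P=1,RW=1,US=1,PS=0
  L2 @0x3D[1] → 0x3F007  P=1,RW=1,US=1,PS=0
  L3 @0x3F[6] → 0x42007  P=1,RW=1,US=1,PS=0
  ⇒ phys 0x42999  [4 reads]
#1 VA=0xA844141D12F (r,user):
  L0 @0x35[21] → 0x46007  P=1,RW=1,US=1,PS=0
  L1 @0x46[17] → 0x4A007  P=1,RW=1,US=1,PS=0
  L2 @0x4A[10] → 0x4C007  P=1,RW=1,US=1,PS=0
  L3 @0x4C[29] → 0x4F007  P=1,RW=1,US=1,PS=0
  ⇒ phys 0x4F12F  [4 reads]
#2 VA=0x60301C0A160 (w,user):
  L0 @0x35[12] → 0x50007  P=1,RW=1,US=1,PS=0
  L1 @0x50[12] → 0x53007  P=1,RW=1,US=1,PS=0
  L2 @0x53[14] → 0x56007  P=1,RW=1,US=1,PS=0
  L3 @0x56[10] → 0x57007  P=1,RW=1,US=1,PS=0
  ⇒ phys 0x57160  [4 reads]
#3 VA=0xE87C16109F7 (r,kernel):
  L0 @0x35[29] → 0x5A007  P=1,RW=1,US=1,PS=0
  L1 @0x5A[31] → 0x5D007  P=1,RW=1,US=1,PS=0
  L2 @0x5D[11] → 0x61007  P=1,RW=1,US=1,PS=0
  L3 @0x61[16] → 0x63007  P=1,RW=1,US=1,PS=0
  ⇒ phys 0x639F7  [4 reads]

Access #2 PA: 0x57160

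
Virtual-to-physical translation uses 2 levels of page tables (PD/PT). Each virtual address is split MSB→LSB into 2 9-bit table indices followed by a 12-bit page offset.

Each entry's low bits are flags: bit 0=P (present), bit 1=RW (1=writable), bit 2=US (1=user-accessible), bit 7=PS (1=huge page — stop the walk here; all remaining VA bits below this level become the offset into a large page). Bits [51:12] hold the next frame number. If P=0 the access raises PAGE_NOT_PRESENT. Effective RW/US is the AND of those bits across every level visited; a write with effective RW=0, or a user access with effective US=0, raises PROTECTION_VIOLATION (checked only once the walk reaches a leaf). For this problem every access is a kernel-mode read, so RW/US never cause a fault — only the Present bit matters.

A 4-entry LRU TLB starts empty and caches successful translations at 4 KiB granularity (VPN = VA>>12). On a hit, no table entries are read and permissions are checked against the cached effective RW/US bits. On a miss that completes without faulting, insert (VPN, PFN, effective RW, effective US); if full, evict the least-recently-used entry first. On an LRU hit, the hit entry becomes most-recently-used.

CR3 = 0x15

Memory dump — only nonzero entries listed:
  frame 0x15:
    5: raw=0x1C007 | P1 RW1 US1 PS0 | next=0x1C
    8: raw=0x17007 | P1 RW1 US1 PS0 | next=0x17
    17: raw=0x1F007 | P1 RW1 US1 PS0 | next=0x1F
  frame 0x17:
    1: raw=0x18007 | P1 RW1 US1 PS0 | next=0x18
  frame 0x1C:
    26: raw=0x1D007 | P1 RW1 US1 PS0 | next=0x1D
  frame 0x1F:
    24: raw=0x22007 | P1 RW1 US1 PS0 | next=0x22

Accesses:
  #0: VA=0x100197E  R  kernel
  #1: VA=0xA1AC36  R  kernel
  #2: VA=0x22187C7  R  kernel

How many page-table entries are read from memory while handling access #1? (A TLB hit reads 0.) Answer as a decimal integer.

Per-access translation:
#0 VA=0x100197E (r,kernel):
  lvl0: tbl 0x15, slot 8 ⇒ 0x17007 (P1/RW1/US1/PS0)
  lvl1: tbl 0x17, slot 1 ⇒ 0x18007 (P1/RW1/US1/PS0)
  → PA=0x1897E  (2 entries read)
#1 VA=0xA1AC36 (r,kernel):
  lvl0: tbl 0x15, slot 5 ⇒ 0x1C007 (P1/RW1/US1/PS0)
  lvl1: tbl 0x1C, slot 26 ⇒ 0x1D007 (P1/RW1/US1/PS0)
  → PA=0x1DC36  (2 entries read)
#2 VA=0x22187C7 (r,kernel):
  lvl0: tbl 0x15, slot 17 ⇒ 0x1F007 (P1/RW1/US1/PS0)
  lvl1: tbl 0x1F, slot 24 ⇒ 0x22007 (P1/RW1/US1/PS0)
  → PA=0x227C7  (2 entries read)

Entries read for #1: 2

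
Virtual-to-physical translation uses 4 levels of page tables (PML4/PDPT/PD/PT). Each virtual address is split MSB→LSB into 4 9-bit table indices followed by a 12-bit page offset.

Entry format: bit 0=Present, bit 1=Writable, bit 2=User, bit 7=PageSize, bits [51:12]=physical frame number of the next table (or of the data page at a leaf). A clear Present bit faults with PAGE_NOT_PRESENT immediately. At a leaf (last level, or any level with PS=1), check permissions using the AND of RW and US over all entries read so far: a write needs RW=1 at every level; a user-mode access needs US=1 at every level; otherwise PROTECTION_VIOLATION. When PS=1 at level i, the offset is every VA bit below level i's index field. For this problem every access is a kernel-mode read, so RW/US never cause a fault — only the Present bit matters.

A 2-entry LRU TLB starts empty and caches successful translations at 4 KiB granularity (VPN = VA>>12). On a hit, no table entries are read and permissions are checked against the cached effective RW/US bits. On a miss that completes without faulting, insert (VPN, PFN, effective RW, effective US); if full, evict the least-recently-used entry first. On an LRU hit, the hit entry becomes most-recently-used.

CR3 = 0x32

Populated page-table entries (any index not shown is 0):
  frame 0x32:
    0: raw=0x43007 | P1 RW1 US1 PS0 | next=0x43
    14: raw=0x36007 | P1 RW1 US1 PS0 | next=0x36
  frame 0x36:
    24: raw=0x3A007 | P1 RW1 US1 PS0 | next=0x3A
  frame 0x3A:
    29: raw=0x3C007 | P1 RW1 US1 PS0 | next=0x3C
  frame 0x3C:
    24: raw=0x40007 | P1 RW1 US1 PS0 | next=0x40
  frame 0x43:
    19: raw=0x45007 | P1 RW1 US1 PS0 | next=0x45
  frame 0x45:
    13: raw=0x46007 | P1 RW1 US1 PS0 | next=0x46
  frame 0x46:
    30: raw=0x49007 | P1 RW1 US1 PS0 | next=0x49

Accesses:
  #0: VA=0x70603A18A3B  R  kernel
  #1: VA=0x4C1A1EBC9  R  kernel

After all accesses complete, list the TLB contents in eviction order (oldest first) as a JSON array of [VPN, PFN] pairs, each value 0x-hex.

Trace:
#0 VA=0x70603A18A3B (r,kernel):
  L0: frame=0x32 idx=14 entry=0x36007 [P=1 RW=1 US=1 PS=0]
  L1: frame=0x36 idx=24 entry=0x3A007 [P=1 RW=1 US=1 PS=0]
  L2: frame=0x3A idx=29 entry=0x3C007 [P=1 RW=1 US=1 PS=0]
  L3: frame=0x3C idx=24 entry=0x40007 [P=1 RW=1 US=1 PS=0]
  → PA=0x40A3B  (4 entries read)
#1 VA=0x4C1A1EBC9 (r,kernel):
  L0: frame=0x32 idx=0 entry=0x43007 [P=1 RW=1 US=1 PS=0]
  L1: frame=0x43 idx=19 entry=0x45007 [P=1 RW=1 US=1 PS=0]
  L2: frame=0x45 idx=13 entry=0x46007 [P=1 RW=1 US=1 PS=0]
  L3: frame=0x46 idx=30 entry=0x49007 [P=1 RW=1 US=1 PS=0]
  → PA=0x49BC9  (4 entries read)

TLB: [["0x70603A18", "0x40"], ["0x4C1A1E", "0x49"]]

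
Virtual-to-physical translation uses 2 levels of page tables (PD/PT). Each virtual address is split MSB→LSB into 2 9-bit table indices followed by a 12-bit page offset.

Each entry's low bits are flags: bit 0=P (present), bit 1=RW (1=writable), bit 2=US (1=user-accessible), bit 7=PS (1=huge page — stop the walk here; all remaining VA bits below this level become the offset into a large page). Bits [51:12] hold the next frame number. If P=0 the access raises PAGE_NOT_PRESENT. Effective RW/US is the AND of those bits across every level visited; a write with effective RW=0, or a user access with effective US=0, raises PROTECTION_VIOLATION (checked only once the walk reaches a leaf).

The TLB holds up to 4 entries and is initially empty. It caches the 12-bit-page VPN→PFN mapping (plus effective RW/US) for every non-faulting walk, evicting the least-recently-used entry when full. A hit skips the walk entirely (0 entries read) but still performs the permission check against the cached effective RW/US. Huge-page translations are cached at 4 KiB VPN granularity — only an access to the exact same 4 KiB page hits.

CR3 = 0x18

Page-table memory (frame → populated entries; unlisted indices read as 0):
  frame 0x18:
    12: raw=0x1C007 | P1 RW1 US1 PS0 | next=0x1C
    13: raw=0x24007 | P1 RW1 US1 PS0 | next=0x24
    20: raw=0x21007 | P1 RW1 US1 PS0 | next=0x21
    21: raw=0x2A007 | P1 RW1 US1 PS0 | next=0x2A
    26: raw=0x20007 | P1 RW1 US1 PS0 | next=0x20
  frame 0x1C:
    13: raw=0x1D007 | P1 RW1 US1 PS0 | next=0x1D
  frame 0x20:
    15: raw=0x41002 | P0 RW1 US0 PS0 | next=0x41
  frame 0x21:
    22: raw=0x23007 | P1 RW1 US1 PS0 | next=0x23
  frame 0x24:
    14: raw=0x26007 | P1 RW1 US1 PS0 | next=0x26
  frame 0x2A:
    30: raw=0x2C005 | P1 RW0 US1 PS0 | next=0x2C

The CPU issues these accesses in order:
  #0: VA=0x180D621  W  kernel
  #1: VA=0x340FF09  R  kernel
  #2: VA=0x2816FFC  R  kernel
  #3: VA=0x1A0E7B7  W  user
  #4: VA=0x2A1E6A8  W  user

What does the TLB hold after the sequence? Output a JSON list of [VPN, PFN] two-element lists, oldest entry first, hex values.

Trace:
#0 VA=0x180D621 (w,kernel):
  L0: frame=0x18 idx=12 entry=0x1C007 [P=1 RW=1 US=1 PS=0]
  L1: frame=0x1C idx=13 entry=0x1D007 [P=1 RW=1 US=1 PS=0]
  → PA=0x1D621  (2 entries read)
#1 VA=0x340FF09 (r,kernel):
  L0: frame=0x18 idx=26 entry=0x20007 [P=1 RW=1 US=1 PS=0]
  L1: frame=0x20 idx=15 entry=0x41002 [P=0 RW=1 US=0 PS=0]
  → PAGE_NOT_PRESENT  (2 entries read)
#2 VA=0x2816FFC (r,kernel):
  L0: frame=0x18 idx=20 entry=0x21007 [P=1 RW=1 US=1 PS=0]
  L1: frame=0x21 idx=22 entry=0x23007 [P=1 RW=1 US=1 PS=0]
  → PA=0x23FFC  (2 entries read)
#3 VA=0x1A0E7B7 (w,user):
  L0: frame=0x18 idx=13 entry=0x24007 [P=1 RW=1 US=1 PS=0]
  L1: frame=0x24 idx=14 entry=0x26007 [P=1 RW=1 US=1 PS=0]
  → PA=0x267B7  (2 entries read)
#4 VA=0x2A1E6A8 (w,user):
  L0: frame=0x18 idx=21 entry=0x2A007 [P=1 RW=1 US=1 PS=0]
  L1: frame=0x2A idx=30 entry=0x2C005 [P=1 RW=0 US=1 PS=0]
  → PROTECTION_VIOLATION  (2 entries read)

TLB: [["0x180D", "0x1D"], ["0x2816", "0x23"], ["0x1A0E", "0x26"]]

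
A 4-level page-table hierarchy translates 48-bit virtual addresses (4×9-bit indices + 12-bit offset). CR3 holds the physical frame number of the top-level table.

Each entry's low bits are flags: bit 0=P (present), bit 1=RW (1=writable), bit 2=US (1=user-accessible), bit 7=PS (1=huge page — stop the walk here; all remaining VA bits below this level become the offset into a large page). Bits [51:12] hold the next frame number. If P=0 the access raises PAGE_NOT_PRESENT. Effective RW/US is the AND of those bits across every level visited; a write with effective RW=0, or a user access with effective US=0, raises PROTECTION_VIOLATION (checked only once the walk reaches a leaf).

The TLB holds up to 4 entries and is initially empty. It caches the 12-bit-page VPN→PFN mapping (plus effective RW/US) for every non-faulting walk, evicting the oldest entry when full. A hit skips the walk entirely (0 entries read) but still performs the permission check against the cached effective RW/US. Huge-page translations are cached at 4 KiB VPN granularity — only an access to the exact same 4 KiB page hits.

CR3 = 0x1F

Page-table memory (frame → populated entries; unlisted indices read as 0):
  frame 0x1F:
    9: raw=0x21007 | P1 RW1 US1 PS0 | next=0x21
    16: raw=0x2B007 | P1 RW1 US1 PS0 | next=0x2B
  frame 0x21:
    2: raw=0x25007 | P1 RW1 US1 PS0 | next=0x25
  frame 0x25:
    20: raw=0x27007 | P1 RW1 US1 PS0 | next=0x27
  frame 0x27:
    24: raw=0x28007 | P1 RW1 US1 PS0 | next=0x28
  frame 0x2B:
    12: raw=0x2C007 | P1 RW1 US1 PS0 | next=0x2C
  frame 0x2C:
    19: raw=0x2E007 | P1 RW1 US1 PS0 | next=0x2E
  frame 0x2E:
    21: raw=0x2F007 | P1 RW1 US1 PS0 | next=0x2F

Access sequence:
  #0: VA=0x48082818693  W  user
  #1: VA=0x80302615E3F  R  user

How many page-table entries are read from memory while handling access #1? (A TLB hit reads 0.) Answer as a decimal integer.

Per-access translation:
#0 VA=0x48082818693 (w,user):
  [0] read 0x1F idx=9: raw=0x21007 flags P=1 W=1 U=1 S=0
  [1] read 0x21 idx=2: raw=0x25007 flags P=1 W=1 U=1 S=0
  [2] read 0x25 idx=20: raw=0x27007 flags P=1 W=1 U=1 S=0
  [3] read 0x27 idx=24: raw=0x28007 flags P=1 W=1 U=1 S=0
  → PA=0x28693  (4 entries read)
#1 VA=0x80302615E3F (r,user):
  [0] read 0x1F idx=16: raw=0x2B007 flags P=1 W=1 U=1 S=0
  [1] read 0x2B idx=12: raw=0x2C007 flags P=1 W=1 U=1 S=0
  [2] read 0x2C idx=19: raw=0x2E007 flags P=1 W=1 U=1 S=0
  [3] read 0x2E idx=21: raw=0x2F007 flags P=1 W=1 U=1 S=0
  → PA=0x2FE3F  (4 entries read)

Entries read for #1: 4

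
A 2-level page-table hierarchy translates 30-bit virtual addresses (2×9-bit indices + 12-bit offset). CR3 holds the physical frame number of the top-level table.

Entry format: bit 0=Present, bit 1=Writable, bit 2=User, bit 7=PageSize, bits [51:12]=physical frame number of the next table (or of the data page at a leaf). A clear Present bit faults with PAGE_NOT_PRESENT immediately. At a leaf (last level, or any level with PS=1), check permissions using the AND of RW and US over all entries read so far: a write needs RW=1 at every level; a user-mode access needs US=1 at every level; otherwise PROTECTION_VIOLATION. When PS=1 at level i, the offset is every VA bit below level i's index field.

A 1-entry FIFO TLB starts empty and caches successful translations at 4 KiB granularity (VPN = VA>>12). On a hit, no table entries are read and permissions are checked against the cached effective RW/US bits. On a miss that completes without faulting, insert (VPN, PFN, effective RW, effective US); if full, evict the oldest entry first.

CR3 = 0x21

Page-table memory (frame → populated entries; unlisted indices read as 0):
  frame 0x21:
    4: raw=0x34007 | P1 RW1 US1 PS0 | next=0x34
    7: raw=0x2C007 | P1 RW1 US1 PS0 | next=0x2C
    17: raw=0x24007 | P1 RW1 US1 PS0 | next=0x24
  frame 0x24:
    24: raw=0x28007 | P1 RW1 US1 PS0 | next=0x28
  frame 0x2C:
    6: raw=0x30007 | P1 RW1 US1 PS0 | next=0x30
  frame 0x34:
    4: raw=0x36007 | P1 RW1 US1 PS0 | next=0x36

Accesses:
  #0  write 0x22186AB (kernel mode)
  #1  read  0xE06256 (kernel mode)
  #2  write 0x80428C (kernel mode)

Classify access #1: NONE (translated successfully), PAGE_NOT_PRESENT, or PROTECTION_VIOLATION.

Trace:
#0 VA=0x22186AB (w,kernel):
  L0 @0x21[17] → 0x24007  P=1,RW=1,US=1,PS=0
  L1 @0x24[24] → 0x28007  P=1,RW=1,US=1,PS=0
  ⇒ phys 0x286AB  [2 reads]
#1 VA=0xE06256 (r,kernel):
  L0 @0x21[7] → 0x2C007  P=1,RW=1,US=1,PS=0
  L1 @0x2C[6] → 0x30007  P=1,RW=1,US=1,PS=0
  ⇒ phys 0x30256  [2 reads]
#2 VA=0x80428C (w,kernel):
  L0 @0x21[4] → 0x34007  P=1,RW=1,US=1,PS=0
  L1 @0x34[4] → 0x36007  P=1,RW=1,US=1,PS=0
  ⇒ phys 0x3628C  [2 reads]

Access #1 fault: NONE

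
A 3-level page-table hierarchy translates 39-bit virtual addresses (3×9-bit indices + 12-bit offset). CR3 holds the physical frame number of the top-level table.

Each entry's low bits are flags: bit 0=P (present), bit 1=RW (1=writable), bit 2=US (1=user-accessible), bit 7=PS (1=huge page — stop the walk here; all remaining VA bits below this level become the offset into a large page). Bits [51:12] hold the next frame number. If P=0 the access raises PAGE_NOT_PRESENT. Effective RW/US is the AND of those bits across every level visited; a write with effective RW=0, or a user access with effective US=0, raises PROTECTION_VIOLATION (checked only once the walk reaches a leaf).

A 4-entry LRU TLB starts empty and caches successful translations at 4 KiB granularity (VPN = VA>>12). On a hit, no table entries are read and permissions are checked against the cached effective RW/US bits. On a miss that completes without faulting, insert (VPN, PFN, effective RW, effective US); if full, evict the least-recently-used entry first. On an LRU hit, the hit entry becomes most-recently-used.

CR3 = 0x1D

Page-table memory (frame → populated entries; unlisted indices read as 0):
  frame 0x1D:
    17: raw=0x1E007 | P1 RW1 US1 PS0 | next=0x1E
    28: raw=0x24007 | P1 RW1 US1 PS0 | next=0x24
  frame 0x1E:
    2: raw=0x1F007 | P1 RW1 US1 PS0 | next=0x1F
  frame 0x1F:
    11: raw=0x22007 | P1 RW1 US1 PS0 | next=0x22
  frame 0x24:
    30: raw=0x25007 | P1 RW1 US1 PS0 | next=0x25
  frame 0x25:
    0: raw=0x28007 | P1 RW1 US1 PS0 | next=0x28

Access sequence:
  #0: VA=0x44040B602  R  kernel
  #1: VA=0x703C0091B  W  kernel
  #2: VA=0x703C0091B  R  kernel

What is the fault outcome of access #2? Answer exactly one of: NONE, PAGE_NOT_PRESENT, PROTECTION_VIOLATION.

Walk each access:
#0 VA=0x44040B602 (r,kernel):
  [0] read 0x1D idx=17: raw=0x1E007 flags P=1 W=1 U=1 S=0
  [1] read 0x1E idx=2: raw=0x1F007 flags P=1 W=1 U=1 S=0
  [2] read 0x1F idx=11: raw=0x22007 flags P=1 W=1 U=1 S=0
  ⇒ phys 0x22602  [3 reads]
#1 VA=0x703C0091B (w,kernel):
  [0] read 0x1D idx=28: raw=0x24007 flags P=1 W=1 U=1 S=0
  [1] read 0x24 idx=30: raw=0x25007 flags P=1 W=1 U=1 S=0
  [2] read 0x25 idx=0: raw=0x28007 flags P=1 W=1 U=1 S=0
  ⇒ phys 0x2891B  [3 reads]
#2 VA=0x703C0091B (r,kernel):
  TLB hit vpn=0x703C00 → PA=0x2891B

Access #2 fault: NONE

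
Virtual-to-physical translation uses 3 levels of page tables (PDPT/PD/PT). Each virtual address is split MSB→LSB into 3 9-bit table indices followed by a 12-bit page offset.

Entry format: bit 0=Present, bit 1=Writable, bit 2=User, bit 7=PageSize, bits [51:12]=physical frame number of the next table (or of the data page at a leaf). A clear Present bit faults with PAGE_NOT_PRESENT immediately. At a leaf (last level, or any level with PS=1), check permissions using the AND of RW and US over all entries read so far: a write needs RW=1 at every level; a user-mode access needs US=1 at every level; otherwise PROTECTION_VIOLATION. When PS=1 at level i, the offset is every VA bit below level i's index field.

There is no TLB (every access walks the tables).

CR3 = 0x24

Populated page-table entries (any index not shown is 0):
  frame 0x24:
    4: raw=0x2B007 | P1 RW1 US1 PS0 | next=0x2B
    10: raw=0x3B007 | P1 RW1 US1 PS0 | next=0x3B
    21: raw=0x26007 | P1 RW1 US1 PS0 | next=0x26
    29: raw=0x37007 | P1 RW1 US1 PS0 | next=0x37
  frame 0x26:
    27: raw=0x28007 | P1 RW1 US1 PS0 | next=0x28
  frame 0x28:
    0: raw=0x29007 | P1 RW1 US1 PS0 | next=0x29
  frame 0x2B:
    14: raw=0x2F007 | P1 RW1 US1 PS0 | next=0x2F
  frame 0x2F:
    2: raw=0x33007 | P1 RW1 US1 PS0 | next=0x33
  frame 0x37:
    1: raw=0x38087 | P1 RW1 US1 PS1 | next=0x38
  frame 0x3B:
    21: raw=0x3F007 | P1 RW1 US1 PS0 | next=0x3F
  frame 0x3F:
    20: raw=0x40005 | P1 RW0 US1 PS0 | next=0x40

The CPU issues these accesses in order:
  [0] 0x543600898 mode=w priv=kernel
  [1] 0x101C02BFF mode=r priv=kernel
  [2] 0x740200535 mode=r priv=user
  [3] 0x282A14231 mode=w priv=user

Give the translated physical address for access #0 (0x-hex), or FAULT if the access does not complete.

Walk each access:
#0 VA=0x543600898 (w,kernel):
  [0] read 0x24 idx=21: raw=0x26007 flags P=1 W=1 U=1 S=0
  [1] read 0x26 idx=27: raw=0x28007 flags P=1 W=1 U=1 S=0
  [2] read 0x28 idx=0: raw=0x29007 flags P=1 W=1 U=1 S=0
  ⇒ phys 0x29898  [3 reads]
#1 VA=0x101C02BFF (r,kernel):
  [0] read 0x24 idx=4: raw=0x2B007 flags P=1 W=1 U=1 S=0
  [1] read 0x2B idx=14: raw=0x2F007 flags P=1 W=1 U=1 S=0
  [2] read 0x2F idx=2: raw=0x33007 flags P=1 W=1 U=1 S=0
  ⇒ phys 0x33BFF  [3 reads]
#2 VA=0x740200535 (r,user):
  [0] read 0x24 idx=29: raw=0x37007 flags P=1 W=1 U=1 S=0
  [1] read 0x37 idx=1: raw=0x38087 flags P=1 W=1 U=1 S=1
  ⇒ phys 0x38535 (huge @L1)  [2 reads]
#3 VA=0x282A14231 (w,user):
  [0] read 0x24 idx=10: raw=0x3B007 flags P=1 W=1 U=1 S=0
  [1] read 0x3B idx=21: raw=0x3F007 flags P=1 W=1 U=1 S=0
  [2] read 0x3F idx=20: raw=0x40005 flags P=1 W=0 U=1 S=0
  ⇒ fault: PROTECTION_VIOLATION  — 3 lookups

Access #0 PA: 0x29898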